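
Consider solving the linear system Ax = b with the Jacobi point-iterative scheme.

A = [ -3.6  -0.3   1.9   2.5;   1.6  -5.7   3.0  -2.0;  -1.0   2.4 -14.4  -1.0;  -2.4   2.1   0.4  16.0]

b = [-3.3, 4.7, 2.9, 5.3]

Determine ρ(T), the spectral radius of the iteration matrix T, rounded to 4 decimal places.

0.3882

Let D = diag(-3.6, -5.7, -14.4, 16); L, U the strict triangles.
T_J = -D⁻¹(L+U): T[0,1] = -(-0.3)/(-3.6) = -0.0833; T[0,0] = 0.
  T[0,:] = [+0.0000  -0.0833  +0.5278  +0.6944]
  T[1,:] = [+0.2807  +0.0000  +0.5263  -0.3509]
  T[2,:] = [-0.0694  +0.1667  +0.0000  -0.0694]
  T[3,:] = [+0.1500  -0.1313  -0.0250  +0.0000]
|roots of det(T-λI)|: 0.3882, 0.3081, 0.3081, 0.2078.
ρ = 0.3882; 0.3882 < 1: convergent.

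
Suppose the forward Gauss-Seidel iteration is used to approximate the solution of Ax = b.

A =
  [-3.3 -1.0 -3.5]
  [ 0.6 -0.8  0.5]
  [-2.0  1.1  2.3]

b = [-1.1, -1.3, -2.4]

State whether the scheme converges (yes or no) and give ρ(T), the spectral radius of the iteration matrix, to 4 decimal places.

yes, ρ = 0.8811

Write A = D+L+U with D = diag(-3.3, -0.8, 2.3).
Gauss-Seidel: T = -(D+L)⁻¹U, row 0 first, T[0,1] = -(-1)/(-3.3) = -0.3030; later rows by forward substitution.
  T[0,:] = [+0.0000  -0.3030  -1.0606]
  T[1,:] = [+0.0000  -0.2273  -0.1705]
  T[2,:] = [+0.0000  -0.1548  -0.8407]
|λ(T)| sorted: 0.8811, 0.1869, 0.0000.
spectral radius ρ = 0.8811; 0.8811 < 1 ⇒ converges.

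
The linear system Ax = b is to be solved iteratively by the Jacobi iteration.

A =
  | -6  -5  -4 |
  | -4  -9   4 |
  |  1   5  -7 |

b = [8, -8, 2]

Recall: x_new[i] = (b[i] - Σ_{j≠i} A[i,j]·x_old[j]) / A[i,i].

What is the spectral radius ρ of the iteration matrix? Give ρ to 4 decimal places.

Let D = diag(-6, -9, -7); L, U the strict triangles.
Jacobi T = -D⁻¹(L+U): T[1,0] = -(-4)/(-9) = -0.4444; T[1,1] = 0.
  T[0,:] = [+0.0000, -0.8333, -0.6667]
  T[1,:] = [-0.4444, +0.0000, +0.4444]
  T[2,:] = [+0.1429, +0.7143, +0.0000]
|eigenvalues of T|: 0.8793, 0.5526, 0.3267.
ρ(T) = max|λ| = 0.8793; 0.8793 < 1: convergent.

0.8793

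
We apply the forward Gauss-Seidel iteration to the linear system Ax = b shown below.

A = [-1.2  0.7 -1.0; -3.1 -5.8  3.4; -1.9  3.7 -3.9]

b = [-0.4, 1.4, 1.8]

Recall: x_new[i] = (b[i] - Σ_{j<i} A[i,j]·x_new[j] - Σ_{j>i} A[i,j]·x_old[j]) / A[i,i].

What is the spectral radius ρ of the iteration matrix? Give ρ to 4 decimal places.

0.8846

Let D = diag(-1.2, -5.8, -3.9); L, U the strict triangles.
T_GS = -(D+L)⁻¹U: row 0 first, T[0,1] = -(0.7)/(-1.2) = +0.5833; later rows by forward substitution.
  T[0,:] = [+0.0000  +0.5833  -0.8333]
  T[1,:] = [+0.0000  -0.3118  +1.0316]
  T[2,:] = [+0.0000  -0.5800  +1.3847]
|roots of det(T-λI)|: 0.8846, 0.1883, 0.0000.
ρ(T) = max|λ| = 0.8846; 0.8846 < 1: convergent.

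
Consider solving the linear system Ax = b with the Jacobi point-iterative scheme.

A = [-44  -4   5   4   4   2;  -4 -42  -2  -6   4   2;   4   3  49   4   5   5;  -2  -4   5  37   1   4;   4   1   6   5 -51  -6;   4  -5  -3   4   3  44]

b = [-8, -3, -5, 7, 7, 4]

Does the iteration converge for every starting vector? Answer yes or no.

yes

A = D + L + U where D = diag(-44, -42, 49, 37, -51, 44).
T_J = -D⁻¹(L+U): T[0,4] = -(4)/(-44) = +0.0909; T[0,0] = 0.
  T[0,:] = [+0.0000 -0.0909 +0.1136 +0.0909 +0.0909 +0.0455]
  T[1,:] = [-0.0952 +0.0000 -0.0476 -0.1429 +0.0952 +0.0476]
  T[2,:] = [-0.0816 -0.0612 +0.0000 -0.0816 -0.1020 -0.1020]
  T[3,:] = [+0.0541 +0.1081 -0.1351 +0.0000 -0.0270 -0.1081]
  T[4,:] = [+0.0784 +0.0196 +0.1176 +0.0980 +0.0000 -0.1176]
  T[5,:] = [-0.0909 +0.1136 +0.0682 -0.0909 -0.0682 +0.0000]
|eigenvalues of T|: 0.1975, 0.1634, 0.1634, 0.1282, 0.1282, 0.0906.
ρ = 0.1975; 0.1975 < 1, so it converges for any x₀.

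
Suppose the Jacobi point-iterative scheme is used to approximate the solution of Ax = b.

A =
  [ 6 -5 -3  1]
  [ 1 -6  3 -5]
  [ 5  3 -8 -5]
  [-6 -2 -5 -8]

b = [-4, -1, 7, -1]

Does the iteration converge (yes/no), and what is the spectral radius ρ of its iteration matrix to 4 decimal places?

no, ρ = 1.5641

A = D + L + U where D = diag(6, -6, -8, -8).
Jacobi T = -D⁻¹(L+U): T[2,3] = -(-5)/(-8) = -0.6250; T[2,2] = 0.
  T[0,:] = [+0.0000  +0.8333  +0.5000  -0.1667]
  T[1,:] = [+0.1667  +0.0000  +0.5000  -0.8333]
  T[2,:] = [+0.6250  +0.3750  +0.0000  -0.6250]
  T[3,:] = [-0.7500  -0.2500  -0.6250  +0.0000]
|λ(T)| sorted: 1.5641, 0.7112, 0.7112, 0.5986.
spectral radius ρ = 1.5641; 1.5641 > 1, so it fails to converge.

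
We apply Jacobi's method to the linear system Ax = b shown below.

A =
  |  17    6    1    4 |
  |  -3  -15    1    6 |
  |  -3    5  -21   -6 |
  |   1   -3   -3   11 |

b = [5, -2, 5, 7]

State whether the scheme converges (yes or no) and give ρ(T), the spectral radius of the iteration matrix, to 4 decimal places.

yes, ρ = 0.5468

Let D = diag(17, -15, -21, 11); L, U the strict triangles.
T_J = -D⁻¹(L+U): T[3,0] = -(1)/(11) = -0.0909; T[3,3] = 0.
  T[0,:] = [+0.0000  -0.3529  -0.0588  -0.2353]
  T[1,:] = [-0.2000  +0.0000  +0.0667  +0.4000]
  T[2,:] = [-0.1429  +0.2381  +0.0000  -0.2857]
  T[3,:] = [-0.0909  +0.2727  +0.2727  +0.0000]
moduli |λ_i(T)| = 0.5468, 0.2933, 0.2779, 0.2779.
ρ(T) = max|λ| = 0.5468; 0.5468 < 1: convergent.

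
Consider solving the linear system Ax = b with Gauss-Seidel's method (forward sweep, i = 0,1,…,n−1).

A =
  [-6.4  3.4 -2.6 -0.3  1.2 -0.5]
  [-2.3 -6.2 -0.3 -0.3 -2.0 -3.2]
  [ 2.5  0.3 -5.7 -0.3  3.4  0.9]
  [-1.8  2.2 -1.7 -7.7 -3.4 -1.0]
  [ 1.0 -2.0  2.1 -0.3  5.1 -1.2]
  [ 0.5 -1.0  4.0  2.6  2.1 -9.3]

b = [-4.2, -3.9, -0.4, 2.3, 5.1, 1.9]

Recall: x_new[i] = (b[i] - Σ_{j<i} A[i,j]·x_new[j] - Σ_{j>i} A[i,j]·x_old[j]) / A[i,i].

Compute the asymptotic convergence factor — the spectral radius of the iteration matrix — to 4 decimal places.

A = D + L + U where D = diag(-6.4, -6.2, -5.7, -7.7, 5.1, -9.3).
Gauss-Seidel: T = -(D+L)⁻¹U, row 0 first, T[0,3] = -(-0.3)/(-6.4) = -0.0469; later rows by forward substitution.
  T[0,:] = [+0.0000  +0.5312  -0.4062  -0.0469  +0.1875  -0.0781]
  T[1,:] = [+0.0000  -0.1971  +0.1023  -0.0310  -0.3921  -0.4871]
  T[2,:] = [+0.0000  +0.2226  -0.1728  -0.0748  +0.6581  +0.0980]
  T[3,:] = [+0.0000  -0.2296  +0.1624  +0.0186  -0.7427  -0.2724]
  T[4,:] = [+0.0000  -0.2866  +0.2005  +0.0289  -0.5052  +0.0032]
  T[5,:] = [+0.0000  +0.0166  -0.0165  -0.0196  +0.0136  +0.0149]
moduli |λ_i(T)| = 0.8918, 0.1001, 0.0787, 0.0787, 0.0137, 0.0000.
ρ = 0.8918; 0.8918 < 1 ⇒ converges.

0.8918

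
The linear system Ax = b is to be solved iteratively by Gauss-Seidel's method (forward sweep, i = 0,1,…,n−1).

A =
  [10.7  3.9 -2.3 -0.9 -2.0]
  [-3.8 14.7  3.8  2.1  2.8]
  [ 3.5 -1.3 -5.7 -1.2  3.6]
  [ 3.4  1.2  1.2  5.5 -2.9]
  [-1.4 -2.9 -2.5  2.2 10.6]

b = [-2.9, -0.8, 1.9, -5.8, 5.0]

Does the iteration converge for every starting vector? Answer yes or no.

Let D = diag(10.7, 14.7, -5.7, 5.5, 10.6); L, U the strict triangles.
GS T = -(D+L)⁻¹U: row 0 first, T[0,2] = -(-2.3)/(10.7) = +0.2150; later rows by forward substitution.
  T[0,:] = [+0.0000 -0.3645 +0.2150 +0.0841 +0.1869]
  T[1,:] = [+0.0000 -0.0942 -0.2029 -0.1211 -0.1422]
  T[2,:] = [+0.0000 -0.2023 +0.1783 -0.1313 +0.7788]
  T[3,:] = [+0.0000 +0.2900 -0.1275 +0.0031 +0.2728]
  T[4,:] = [+0.0000 -0.1818 +0.0414 -0.0536 +0.1128]
moduli |λ_i(T)| = 0.5161, 0.3155, 0.3155, 0.0269, 0.0000.
spectral radius ρ = 0.5161; 0.5161 < 1 ⇒ converges.

yes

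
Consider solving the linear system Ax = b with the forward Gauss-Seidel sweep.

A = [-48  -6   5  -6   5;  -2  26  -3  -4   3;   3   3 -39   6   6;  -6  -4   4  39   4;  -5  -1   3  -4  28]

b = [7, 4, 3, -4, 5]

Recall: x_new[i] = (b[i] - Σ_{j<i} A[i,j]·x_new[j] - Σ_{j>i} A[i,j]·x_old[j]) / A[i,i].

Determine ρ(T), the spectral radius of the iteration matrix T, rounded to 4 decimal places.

0.1530

Split A = D + L + U, D = diag(-48, 26, -39, 39, 28).
Gauss-Seidel: T = -(D+L)⁻¹U, row 0 first, T[0,4] = -(5)/(-48) = +0.1042; later rows by forward substitution.
  T[0,:] = [+0.0000  -0.1250  +0.1042  -0.1250  +0.1042]
  T[1,:] = [+0.0000  -0.0096  +0.1234  +0.1442  -0.1074]
  T[2,:] = [+0.0000  -0.0104  +0.0175  +0.1553  +0.1536]
  T[3,:] = [+0.0000  -0.0192  +0.0269  -0.0204  -0.1133]
  T[4,:] = [+0.0000  -0.0243  +0.0250  -0.0367  -0.0179]
eigenvalue magnitudes: 0.1530, 0.0645, 0.0645, 0.0638, 0.0000.
spectral radius ρ = 0.1530; 0.1530 < 1: convergent.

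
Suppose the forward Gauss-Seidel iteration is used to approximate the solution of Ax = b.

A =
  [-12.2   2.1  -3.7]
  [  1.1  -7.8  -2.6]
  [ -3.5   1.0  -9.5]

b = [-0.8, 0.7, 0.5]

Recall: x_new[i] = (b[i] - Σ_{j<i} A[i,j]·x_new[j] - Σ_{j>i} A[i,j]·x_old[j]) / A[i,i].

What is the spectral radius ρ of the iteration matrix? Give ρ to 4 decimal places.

0.2014

Diagonal D = diag(-12.2, -7.8, -9.5); L, U strict lower/upper.
GS T = -(D+L)⁻¹U: row 0 first, T[0,2] = -(-3.7)/(-12.2) = -0.3033; later rows by forward substitution.
  T[0,:] = [+0.0000, +0.1721, -0.3033]
  T[1,:] = [+0.0000, +0.0243, -0.3761]
  T[2,:] = [+0.0000, -0.0609, +0.0721]
|roots of det(T-λI)|: 0.2014, 0.1050, 0.0000.
ρ(T) = max|λ| = 0.2014; 0.2014 < 1: convergent.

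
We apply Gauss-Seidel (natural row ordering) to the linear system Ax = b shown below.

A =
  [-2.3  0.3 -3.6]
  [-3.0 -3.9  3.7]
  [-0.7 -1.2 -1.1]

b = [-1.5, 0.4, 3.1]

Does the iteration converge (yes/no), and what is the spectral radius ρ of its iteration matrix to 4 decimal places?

no, ρ = 1.3963

Split A = D + L + U, D = diag(-2.3, -3.9, -1.1).
Gauss-Seidel: T = -(D+L)⁻¹U, row 0 first, T[0,2] = -(-3.6)/(-2.3) = -1.5652; later rows by forward substitution.
  T[0,:] = [+0.0000 +0.1304 -1.5652]
  T[1,:] = [+0.0000 -0.1003 +2.1527]
  T[2,:] = [+0.0000 +0.0265 -1.3524]
moduli |λ_i(T)| = 1.3963, 0.0564, 0.0000.
spectral radius ρ = 1.3963; 1.3963 > 1: divergent.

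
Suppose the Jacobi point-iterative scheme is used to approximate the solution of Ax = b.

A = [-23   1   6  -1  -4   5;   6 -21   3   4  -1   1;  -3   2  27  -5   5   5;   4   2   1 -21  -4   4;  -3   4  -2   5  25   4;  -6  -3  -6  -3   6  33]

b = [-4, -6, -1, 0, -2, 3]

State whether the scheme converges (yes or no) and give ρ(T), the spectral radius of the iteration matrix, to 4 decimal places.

yes, ρ = 0.5453

Diagonal D = diag(-23, -21, 27, -21, 25, 33); L, U strict lower/upper.
T_J = -D⁻¹(L+U): T[3,4] = -(-4)/(-21) = -0.1905; T[3,3] = 0.
  T[0,:] = [+0.0000 +0.0435 +0.2609 -0.0435 -0.1739 +0.2174]
  T[1,:] = [+0.2857 +0.0000 +0.1429 +0.1905 -0.0476 +0.0476]
  T[2,:] = [+0.1111 -0.0741 +0.0000 +0.1852 -0.1852 -0.1852]
  T[3,:] = [+0.1905 +0.0952 +0.0476 +0.0000 -0.1905 +0.1905]
  T[4,:] = [+0.1200 -0.1600 +0.0800 -0.2000 +0.0000 -0.1600]
  T[5,:] = [+0.1818 +0.0909 +0.1818 +0.0909 -0.1818 +0.0000]
|roots of det(T-λI)|: 0.5453, 0.2536, 0.2536, 0.2191, 0.2191, 0.1728.
ρ(T) = max|λ| = 0.5453; 0.5453 < 1: convergent.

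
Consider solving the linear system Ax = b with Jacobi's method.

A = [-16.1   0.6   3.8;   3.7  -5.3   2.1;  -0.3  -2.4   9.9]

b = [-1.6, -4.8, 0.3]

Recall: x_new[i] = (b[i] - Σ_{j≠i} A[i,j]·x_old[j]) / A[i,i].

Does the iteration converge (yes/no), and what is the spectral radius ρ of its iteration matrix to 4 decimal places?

yes, ρ = 0.4649

A = D + L + U where D = diag(-16.1, -5.3, 9.9).
Jacobi T = -D⁻¹(L+U): T[1,0] = -(3.7)/(-5.3) = +0.6981; T[1,1] = 0.
  T[0,:] = [+0.0000 +0.0373 +0.2360]
  T[1,:] = [+0.6981 +0.0000 +0.3962]
  T[2,:] = [+0.0303 +0.2424 +0.0000]
|eigenvalues of T|: 0.4649, 0.2948, 0.2948.
ρ(T) = max|λ| = 0.4649; 0.4649 < 1: convergent.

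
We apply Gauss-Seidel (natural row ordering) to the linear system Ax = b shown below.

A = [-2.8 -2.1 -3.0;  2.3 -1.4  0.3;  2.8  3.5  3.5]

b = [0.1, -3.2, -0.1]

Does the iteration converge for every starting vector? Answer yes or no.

no

Write A = D+L+U with D = diag(-2.8, -1.4, 3.5).
T_GS = -(D+L)⁻¹U: row 0 first, T[0,2] = -(-3)/(-2.8) = -1.0714; later rows by forward substitution.
  T[0,:] = [+0.0000  -0.7500  -1.0714]
  T[1,:] = [+0.0000  -1.2321  -1.5459]
  T[2,:] = [+0.0000  +1.8321  +2.4031]
|eigenvalues of T|: 1.2720, 0.1011, 0.0000.
ρ = 1.2720; 1.2720 > 1, so it fails to converge.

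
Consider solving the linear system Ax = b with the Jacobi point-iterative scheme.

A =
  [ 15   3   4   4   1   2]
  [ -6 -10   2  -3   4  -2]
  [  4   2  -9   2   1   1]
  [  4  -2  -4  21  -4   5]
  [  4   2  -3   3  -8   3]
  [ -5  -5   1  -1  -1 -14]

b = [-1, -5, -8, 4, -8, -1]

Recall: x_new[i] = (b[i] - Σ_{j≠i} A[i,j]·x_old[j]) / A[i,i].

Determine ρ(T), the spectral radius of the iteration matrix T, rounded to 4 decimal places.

Let D = diag(15, -10, -9, 21, -8, -14); L, U the strict triangles.
Jacobi T = -D⁻¹(L+U): T[5,2] = -(1)/(-14) = +0.0714; T[5,5] = 0.
  T[0,:] = [+0.0000, -0.2000, -0.2667, -0.2667, -0.0667, -0.1333]
  T[1,:] = [-0.6000, +0.0000, +0.2000, -0.3000, +0.4000, -0.2000]
  T[2,:] = [+0.4444, +0.2222, +0.0000, +0.2222, +0.1111, +0.1111]
  T[3,:] = [-0.1905, +0.0952, +0.1905, +0.0000, +0.1905, -0.2381]
  T[4,:] = [+0.5000, +0.2500, -0.3750, +0.3750, +0.0000, +0.3750]
  T[5,:] = [-0.3571, -0.3571, +0.0714, -0.0714, -0.0714, +0.0000]
|eigenvalues of T|: 0.8483, 0.3905, 0.3659, 0.3659, 0.1870, 0.1870.
spectral radius ρ = 0.8483; 0.8483 < 1: convergent.

0.8483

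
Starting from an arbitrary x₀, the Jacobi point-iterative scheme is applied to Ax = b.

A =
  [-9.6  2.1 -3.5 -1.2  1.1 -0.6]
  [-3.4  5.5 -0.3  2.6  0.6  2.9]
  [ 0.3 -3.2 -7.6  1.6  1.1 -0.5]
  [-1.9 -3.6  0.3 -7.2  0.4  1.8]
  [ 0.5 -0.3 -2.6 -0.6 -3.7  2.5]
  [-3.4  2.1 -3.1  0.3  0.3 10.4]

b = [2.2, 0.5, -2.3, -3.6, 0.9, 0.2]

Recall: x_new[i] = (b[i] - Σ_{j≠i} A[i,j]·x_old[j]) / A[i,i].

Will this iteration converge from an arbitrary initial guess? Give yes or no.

yes

Let D = diag(-9.6, 5.5, -7.6, -7.2, -3.7, 10.4); L, U the strict triangles.
Jacobi: T = -D⁻¹(L+U), T[3,4] = -(0.4)/(-7.2) = +0.0556; T[3,3] = 0.
  T[0,:] = [+0.0000  +0.2188  -0.3646  -0.1250  +0.1146  -0.0625]
  T[1,:] = [+0.6182  +0.0000  +0.0545  -0.4727  -0.1091  -0.5273]
  T[2,:] = [+0.0395  -0.4211  +0.0000  +0.2105  +0.1447  -0.0658]
  T[3,:] = [-0.2639  -0.5000  +0.0417  +0.0000  +0.0556  +0.2500]
  T[4,:] = [+0.1351  -0.0811  -0.7027  -0.1622  +0.0000  +0.6757]
  T[5,:] = [+0.3269  -0.2019  +0.2981  -0.0288  -0.0288  +0.0000]
moduli |λ_i(T)| = 0.8418, 0.5536, 0.5536, 0.5412, 0.2797, 0.1818.
ρ(T) = max|λ| = 0.8418; 0.8418 < 1: convergent.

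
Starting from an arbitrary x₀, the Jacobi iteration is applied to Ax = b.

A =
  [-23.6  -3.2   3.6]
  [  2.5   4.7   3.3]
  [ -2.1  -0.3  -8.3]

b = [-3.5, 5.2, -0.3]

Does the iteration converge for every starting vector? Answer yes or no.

A = D + L + U where D = diag(-23.6, 4.7, -8.3).
Jacobi: T = -D⁻¹(L+U), T[2,0] = -(-2.1)/(-8.3) = -0.2530; T[2,2] = 0.
  T[0,:] = [+0.0000  -0.1356  +0.1525]
  T[1,:] = [-0.5319  +0.0000  -0.7021]
  T[2,:] = [-0.2530  -0.0361  +0.0000]
eigenvalue magnitudes: 0.3464, 0.2471, 0.2471.
ρ = 0.3464; 0.3464 < 1 ⇒ converges.

yes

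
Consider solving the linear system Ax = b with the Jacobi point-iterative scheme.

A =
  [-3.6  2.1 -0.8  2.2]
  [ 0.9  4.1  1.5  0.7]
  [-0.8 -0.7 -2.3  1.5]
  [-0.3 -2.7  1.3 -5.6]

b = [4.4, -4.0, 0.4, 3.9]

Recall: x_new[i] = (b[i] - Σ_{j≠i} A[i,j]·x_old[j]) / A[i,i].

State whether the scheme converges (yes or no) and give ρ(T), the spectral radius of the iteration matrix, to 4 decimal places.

Diagonal D = diag(-3.6, 4.1, -2.3, -5.6); L, U strict lower/upper.
Jacobi: T = -D⁻¹(L+U), T[1,3] = -(0.7)/(4.1) = -0.1707; T[1,1] = 0.
  T[0,:] = [+0.0000, +0.5833, -0.2222, +0.6111]
  T[1,:] = [-0.2195, +0.0000, -0.3659, -0.1707]
  T[2,:] = [-0.3478, -0.3043, +0.0000, +0.6522]
  T[3,:] = [-0.0536, -0.4821, +0.2321, +0.0000]
eigenvalue magnitudes: 0.7318, 0.5570, 0.5570, 0.0466.
ρ(T) = max|λ| = 0.7318; 0.7318 < 1: convergent.

yes, ρ = 0.7318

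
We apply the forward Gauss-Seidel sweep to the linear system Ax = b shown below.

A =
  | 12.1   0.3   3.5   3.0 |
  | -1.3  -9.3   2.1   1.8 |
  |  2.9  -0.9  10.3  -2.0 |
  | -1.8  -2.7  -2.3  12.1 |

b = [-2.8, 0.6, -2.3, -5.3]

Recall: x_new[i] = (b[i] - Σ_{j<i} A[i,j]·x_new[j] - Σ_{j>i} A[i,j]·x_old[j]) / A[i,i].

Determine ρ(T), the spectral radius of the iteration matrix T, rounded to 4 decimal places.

Write A = D+L+U with D = diag(12.1, -9.3, 10.3, 12.1).
T_GS = -(D+L)⁻¹U: row 0 first, T[0,2] = -(3.5)/(12.1) = -0.2893; later rows by forward substitution.
  T[0,:] = [+0.0000  -0.0248  -0.2893  -0.2479]
  T[1,:] = [+0.0000  +0.0035  +0.2662  +0.2282]
  T[2,:] = [+0.0000  +0.0073  +0.1047  +0.2839]
  T[3,:] = [+0.0000  -0.0015  +0.0363  +0.0680]
eigenvalue magnitudes: 0.1934, 0.0388, 0.0216, 0.0000.
ρ = 0.1934; 0.1934 < 1, so it converges for any x₀.

0.1934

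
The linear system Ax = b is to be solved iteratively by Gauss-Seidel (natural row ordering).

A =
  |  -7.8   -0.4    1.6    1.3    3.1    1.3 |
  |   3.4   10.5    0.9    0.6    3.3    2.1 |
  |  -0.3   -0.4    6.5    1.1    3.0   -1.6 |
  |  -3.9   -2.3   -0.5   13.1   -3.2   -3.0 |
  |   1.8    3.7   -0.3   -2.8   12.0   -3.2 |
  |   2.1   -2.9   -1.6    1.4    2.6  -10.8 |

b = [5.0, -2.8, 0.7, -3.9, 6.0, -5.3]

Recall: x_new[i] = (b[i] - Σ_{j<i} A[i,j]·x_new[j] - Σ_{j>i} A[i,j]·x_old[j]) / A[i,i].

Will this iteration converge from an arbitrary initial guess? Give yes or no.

yes

Write A = D+L+U with D = diag(-7.8, 10.5, 6.5, 13.1, 12, -10.8).
T_GS = -(D+L)⁻¹U: row 0 first, T[0,4] = -(3.1)/(-7.8) = +0.3974; later rows by forward substitution.
  T[0,:] = [+0.0000, -0.0513, +0.2051, +0.1667, +0.3974, +0.1667]
  T[1,:] = [+0.0000, +0.0166, -0.1521, -0.1111, -0.4430, -0.2540]
  T[2,:] = [+0.0000, -0.0013, +0.0001, -0.1684, -0.4705, +0.2382]
  T[3,:] = [+0.0000, -0.0124, +0.0344, +0.0237, +0.2669, +0.2431]
  T[4,:] = [+0.0000, -0.0004, +0.0242, +0.0106, +0.1275, +0.3827]
  T[5,:] = [+0.0000, -0.0159, +0.0910, +0.0928, +0.3312, +0.1889]
|λ(T)| sorted: 0.5401, 0.2626, 0.1261, 0.0281, 0.0188, 0.0000.
ρ(T) = max|λ| = 0.5401; 0.5401 < 1: convergent.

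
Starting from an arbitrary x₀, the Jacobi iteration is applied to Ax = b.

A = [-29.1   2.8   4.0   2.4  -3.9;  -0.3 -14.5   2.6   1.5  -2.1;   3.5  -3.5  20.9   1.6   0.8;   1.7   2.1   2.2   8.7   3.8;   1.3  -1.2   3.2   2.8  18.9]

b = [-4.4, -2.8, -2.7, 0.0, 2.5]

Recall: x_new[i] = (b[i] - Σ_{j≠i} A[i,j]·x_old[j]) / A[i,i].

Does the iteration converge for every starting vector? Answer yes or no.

Write A = D+L+U with D = diag(-29.1, -14.5, 20.9, 8.7, 18.9).
Jacobi: T = -D⁻¹(L+U), T[0,1] = -(2.8)/(-29.1) = +0.0962; T[0,0] = 0.
  T[0,:] = [+0.0000 +0.0962 +0.1375 +0.0825 -0.1340]
  T[1,:] = [-0.0207 +0.0000 +0.1793 +0.1034 -0.1448]
  T[2,:] = [-0.1675 +0.1675 +0.0000 -0.0766 -0.0383]
  T[3,:] = [-0.1954 -0.2414 -0.2529 +0.0000 -0.4368]
  T[4,:] = [-0.0688 +0.0635 -0.1693 -0.1481 +0.0000]
|eigenvalues of T|: 0.3291, 0.1987, 0.1987, 0.1636, 0.0571.
ρ(T) = max|λ| = 0.3291; 0.3291 < 1: convergent.

yes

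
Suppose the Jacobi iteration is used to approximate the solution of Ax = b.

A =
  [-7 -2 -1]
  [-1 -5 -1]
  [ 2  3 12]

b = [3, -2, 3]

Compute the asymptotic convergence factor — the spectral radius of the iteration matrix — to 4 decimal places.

0.4138

Diagonal D = diag(-7, -5, 12); L, U strict lower/upper.
T_J = -D⁻¹(L+U): T[2,0] = -(2)/(12) = -0.1667; T[2,2] = 0.
  T[0,:] = [+0.0000 -0.2857 -0.1429]
  T[1,:] = [-0.2000 +0.0000 -0.2000]
  T[2,:] = [-0.1667 -0.2500 +0.0000]
eigenvalue magnitudes: 0.4138, 0.2572, 0.1566.
ρ = 0.4138; 0.4138 < 1: convergent.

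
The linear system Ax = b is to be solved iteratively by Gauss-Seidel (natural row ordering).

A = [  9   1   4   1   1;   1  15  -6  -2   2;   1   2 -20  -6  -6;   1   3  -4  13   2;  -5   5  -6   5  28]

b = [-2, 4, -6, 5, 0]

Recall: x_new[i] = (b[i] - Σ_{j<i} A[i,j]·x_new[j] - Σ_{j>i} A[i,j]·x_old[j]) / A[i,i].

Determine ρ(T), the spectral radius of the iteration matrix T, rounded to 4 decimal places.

0.3573

Let D = diag(9, 15, -20, 13, 28); L, U the strict triangles.
GS T = -(D+L)⁻¹U: row 0 first, T[0,1] = -(1)/(9) = -0.1111; later rows by forward substitution.
  T[0,:] = [+0.0000 -0.1111 -0.4444 -0.1111 -0.1111]
  T[1,:] = [+0.0000 +0.0074 +0.4296 +0.1407 -0.1259]
  T[2,:] = [+0.0000 -0.0048 +0.0207 -0.2915 -0.3181]
  T[3,:] = [+0.0000 +0.0054 -0.0586 -0.1136 -0.2141]
  T[4,:] = [+0.0000 -0.0232 -0.1412 -0.0871 -0.0273]
eigenvalue magnitudes: 0.3573, 0.1950, 0.1014, 0.0519, 0.0000.
ρ = 0.3573; 0.3573 < 1, so it converges for any x₀.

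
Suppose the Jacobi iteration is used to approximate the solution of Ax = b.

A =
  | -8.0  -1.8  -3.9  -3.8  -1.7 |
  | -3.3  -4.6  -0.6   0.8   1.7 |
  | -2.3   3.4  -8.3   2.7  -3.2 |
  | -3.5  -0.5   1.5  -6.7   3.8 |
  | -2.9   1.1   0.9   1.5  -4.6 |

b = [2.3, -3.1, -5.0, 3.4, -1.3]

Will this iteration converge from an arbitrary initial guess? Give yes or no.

no

Diagonal D = diag(-8, -4.6, -8.3, -6.7, -4.6); L, U strict lower/upper.
T_J = -D⁻¹(L+U): T[1,2] = -(-0.6)/(-4.6) = -0.1304; T[1,1] = 0.
  T[0,:] = [+0.0000 -0.2250 -0.4875 -0.4750 -0.2125]
  T[1,:] = [-0.7174 +0.0000 -0.1304 +0.1739 +0.3696]
  T[2,:] = [-0.2771 +0.4096 +0.0000 +0.3253 -0.3855]
  T[3,:] = [-0.5224 -0.0746 +0.2239 +0.0000 +0.5672]
  T[4,:] = [-0.6304 +0.2391 +0.1957 +0.3261 +0.0000]
|λ(T)| sorted: 1.1866, 0.5252, 0.3059, 0.3059, 0.1720.
spectral radius ρ = 1.1866; 1.1866 > 1: divergent.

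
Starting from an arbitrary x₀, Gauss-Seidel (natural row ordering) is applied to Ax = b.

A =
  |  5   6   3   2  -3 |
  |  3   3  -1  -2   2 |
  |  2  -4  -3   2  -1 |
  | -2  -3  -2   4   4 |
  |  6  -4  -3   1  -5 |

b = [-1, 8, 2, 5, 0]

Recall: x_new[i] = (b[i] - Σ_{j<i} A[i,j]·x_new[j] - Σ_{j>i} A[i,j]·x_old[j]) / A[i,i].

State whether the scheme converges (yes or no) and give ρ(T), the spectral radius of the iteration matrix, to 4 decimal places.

no, ρ = 1.1872

Split A = D + L + U, D = diag(5, 3, -3, 4, -5).
Gauss-Seidel: T = -(D+L)⁻¹U, row 0 first, T[0,2] = -(3)/(5) = -0.6000; later rows by forward substitution.
  T[0,:] = [+0.0000 -1.2000 -0.6000 -0.4000 +0.6000]
  T[1,:] = [+0.0000 +1.2000 +0.9333 +1.0667 -1.2667]
  T[2,:] = [+0.0000 -2.4000 -1.6444 -1.0222 +1.7556]
  T[3,:] = [+0.0000 -0.9000 -0.4222 +0.0889 -0.7722]
  T[4,:] = [+0.0000 -1.1400 -0.5644 -0.7022 +0.5256]
eigenvalue magnitudes: 1.1872, 0.7228, 0.7228, 0.5159, 0.0000.
spectral radius ρ = 1.1872; 1.1872 > 1 ⇒ diverges.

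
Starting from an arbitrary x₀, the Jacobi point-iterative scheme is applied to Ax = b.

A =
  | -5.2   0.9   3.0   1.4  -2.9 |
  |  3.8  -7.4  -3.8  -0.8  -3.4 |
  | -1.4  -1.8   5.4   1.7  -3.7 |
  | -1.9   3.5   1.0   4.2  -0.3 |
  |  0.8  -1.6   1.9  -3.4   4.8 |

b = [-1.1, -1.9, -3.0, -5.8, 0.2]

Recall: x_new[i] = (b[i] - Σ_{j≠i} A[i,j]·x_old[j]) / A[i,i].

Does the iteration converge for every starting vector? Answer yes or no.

Write A = D+L+U with D = diag(-5.2, -7.4, 5.4, 4.2, 4.8).
Jacobi: T = -D⁻¹(L+U), T[3,2] = -(1)/(4.2) = -0.2381; T[3,3] = 0.
  T[0,:] = [+0.0000  +0.1731  +0.5769  +0.2692  -0.5577]
  T[1,:] = [+0.5135  +0.0000  -0.5135  -0.1081  -0.4595]
  T[2,:] = [+0.2593  +0.3333  +0.0000  -0.3148  +0.6852]
  T[3,:] = [+0.4524  -0.8333  -0.2381  +0.0000  +0.0714]
  T[4,:] = [-0.1667  +0.3333  -0.3958  +0.7083  +0.0000]
|roots of det(T-λI)|: 1.1630, 0.9659, 0.9659, 0.7042, 0.4010.
ρ(T) = max|λ| = 1.1630; 1.1630 > 1: divergent.

no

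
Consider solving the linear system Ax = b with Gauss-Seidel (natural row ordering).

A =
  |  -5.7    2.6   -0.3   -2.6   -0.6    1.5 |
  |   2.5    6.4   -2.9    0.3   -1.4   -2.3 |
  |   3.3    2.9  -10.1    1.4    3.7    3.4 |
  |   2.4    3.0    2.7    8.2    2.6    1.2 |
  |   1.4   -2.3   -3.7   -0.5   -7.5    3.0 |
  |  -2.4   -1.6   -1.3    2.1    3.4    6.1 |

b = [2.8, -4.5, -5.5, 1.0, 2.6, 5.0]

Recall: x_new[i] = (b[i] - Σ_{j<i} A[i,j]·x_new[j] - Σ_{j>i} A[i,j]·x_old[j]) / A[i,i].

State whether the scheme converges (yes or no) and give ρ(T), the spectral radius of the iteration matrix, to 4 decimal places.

Write A = D+L+U with D = diag(-5.7, 6.4, -10.1, 8.2, -7.5, 6.1).
GS T = -(D+L)⁻¹U: row 0 first, T[0,4] = -(-0.6)/(-5.7) = -0.1053; later rows by forward substitution.
  T[0,:] = [+0.0000  +0.4561  -0.0526  -0.4561  -0.1053  +0.2632]
  T[1,:] = [+0.0000  -0.1782  +0.4737  +0.1313  +0.2599  +0.2566]
  T[2,:] = [+0.0000  +0.0979  +0.1188  +0.0273  +0.4066  +0.4963]
  T[3,:] = [+0.0000  -0.1005  -0.1970  +0.0765  -0.5152  -0.4806]
  T[4,:] = [+0.0000  +0.0982  -0.2006  -0.1440  -0.2656  +0.1576]
  T[5,:] = [+0.0000  +0.1335  +0.3085  -0.0853  +0.4388  +0.3542]
|λ(T)| sorted: 0.8435, 0.3156, 0.3156, 0.2093, 0.0813, 0.0000.
ρ = 0.8435; 0.8435 < 1 ⇒ converges.

yes, ρ = 0.8435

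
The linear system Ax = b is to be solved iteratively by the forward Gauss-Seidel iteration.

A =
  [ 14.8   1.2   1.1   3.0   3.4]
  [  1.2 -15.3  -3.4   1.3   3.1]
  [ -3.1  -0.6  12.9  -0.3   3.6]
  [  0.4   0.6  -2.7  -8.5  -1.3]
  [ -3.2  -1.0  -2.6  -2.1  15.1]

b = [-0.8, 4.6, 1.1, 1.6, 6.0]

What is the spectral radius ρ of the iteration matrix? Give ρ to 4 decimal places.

Split A = D + L + U, D = diag(14.8, -15.3, 12.9, -8.5, 15.1).
T_GS = -(D+L)⁻¹U: row 0 first, T[0,4] = -(3.4)/(14.8) = -0.2297; later rows by forward substitution.
  T[0,:] = [+0.0000 -0.0811 -0.0743 -0.2027 -0.2297]
  T[1,:] = [+0.0000 -0.0064 -0.2281 +0.0691 +0.1846]
  T[2,:] = [+0.0000 -0.0198 -0.0285 -0.0222 -0.3257]
  T[3,:] = [+0.0000 +0.0020 -0.0106 +0.0024 -0.0473]
  T[4,:] = [+0.0000 -0.0207 -0.0372 -0.0419 -0.0991]
|eigenvalues of T|: 0.2098, 0.0749, 0.0749, 0.0115, 0.0000.
ρ = 0.2098; 0.2098 < 1: convergent.

0.2098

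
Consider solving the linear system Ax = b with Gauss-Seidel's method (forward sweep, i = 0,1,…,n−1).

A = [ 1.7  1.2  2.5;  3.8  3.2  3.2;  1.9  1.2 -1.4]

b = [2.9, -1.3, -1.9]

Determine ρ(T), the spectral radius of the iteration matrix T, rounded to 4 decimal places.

Diagonal D = diag(1.7, 3.2, -1.4); L, U strict lower/upper.
T_GS = -(D+L)⁻¹U: row 0 first, T[0,1] = -(1.2)/(1.7) = -0.7059; later rows by forward substitution.
  T[0,:] = [+0.0000, -0.7059, -1.4706]
  T[1,:] = [+0.0000, +0.8382, +0.7463]
  T[2,:] = [+0.0000, -0.2395, -1.3561]
|eigenvalues of T|: 1.2714, 0.7535, 0.0000.
ρ = 1.2714; 1.2714 > 1: divergent.

1.2714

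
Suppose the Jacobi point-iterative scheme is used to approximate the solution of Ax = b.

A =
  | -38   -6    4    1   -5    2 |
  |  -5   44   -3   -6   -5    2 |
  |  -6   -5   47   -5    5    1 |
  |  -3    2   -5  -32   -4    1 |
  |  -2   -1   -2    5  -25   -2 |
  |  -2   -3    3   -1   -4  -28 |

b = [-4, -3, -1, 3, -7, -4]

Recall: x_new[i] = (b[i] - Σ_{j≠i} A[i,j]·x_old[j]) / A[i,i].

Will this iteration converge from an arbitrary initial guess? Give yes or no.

A = D + L + U where D = diag(-38, 44, 47, -32, -25, -28).
Jacobi: T = -D⁻¹(L+U), T[2,3] = -(-5)/(47) = +0.1064; T[2,2] = 0.
  T[0,:] = [+0.0000  -0.1579  +0.1053  +0.0263  -0.1316  +0.0526]
  T[1,:] = [+0.1136  +0.0000  +0.0682  +0.1364  +0.1136  -0.0455]
  T[2,:] = [+0.1277  +0.1064  +0.0000  +0.1064  -0.1064  -0.0213]
  T[3,:] = [-0.0938  +0.0625  -0.1562  +0.0000  -0.1250  +0.0312]
  T[4,:] = [-0.0800  -0.0400  -0.0800  +0.2000  +0.0000  -0.0800]
  T[5,:] = [-0.0714  -0.1071  +0.1071  -0.0357  -0.1429  +0.0000]
eigenvalue magnitudes: 0.2472, 0.1839, 0.1839, 0.1672, 0.1672, 0.0170.
spectral radius ρ = 0.2472; 0.2472 < 1, so it converges for any x₀.

yes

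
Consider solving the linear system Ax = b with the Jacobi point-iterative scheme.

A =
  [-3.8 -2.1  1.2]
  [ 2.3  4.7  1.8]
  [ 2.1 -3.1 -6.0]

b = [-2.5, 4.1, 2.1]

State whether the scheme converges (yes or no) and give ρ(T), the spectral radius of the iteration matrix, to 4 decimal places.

yes, ρ = 0.8694

Let D = diag(-3.8, 4.7, -6); L, U the strict triangles.
Jacobi T = -D⁻¹(L+U): T[2,1] = -(-3.1)/(-6) = -0.5167; T[2,2] = 0.
  T[0,:] = [+0.0000  -0.5526  +0.3158]
  T[1,:] = [-0.4894  +0.0000  -0.3830]
  T[2,:] = [+0.3500  -0.5167  +0.0000]
|roots of det(T-λI)|: 0.8694, 0.5439, 0.3255.
ρ(T) = max|λ| = 0.8694; 0.8694 < 1 ⇒ converges.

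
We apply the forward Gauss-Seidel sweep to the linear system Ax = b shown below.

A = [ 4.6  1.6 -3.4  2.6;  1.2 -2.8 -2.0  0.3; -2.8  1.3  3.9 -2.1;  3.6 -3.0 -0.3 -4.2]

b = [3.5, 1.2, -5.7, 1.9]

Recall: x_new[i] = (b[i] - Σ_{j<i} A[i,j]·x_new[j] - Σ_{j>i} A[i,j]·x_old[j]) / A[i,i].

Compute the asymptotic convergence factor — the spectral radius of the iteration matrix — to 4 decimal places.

0.8903

Write A = D+L+U with D = diag(4.6, -2.8, 3.9, -4.2).
T_GS = -(D+L)⁻¹U: row 0 first, T[0,3] = -(2.6)/(4.6) = -0.5652; later rows by forward substitution.
  T[0,:] = [+0.0000  -0.3478  +0.7391  -0.5652]
  T[1,:] = [+0.0000  -0.1491  -0.3975  -0.1351]
  T[2,:] = [+0.0000  -0.2000  +0.6632  +0.1777]
  T[3,:] = [+0.0000  -0.1774  +0.8701  -0.4007]
|λ(T)| sorted: 0.8903, 0.5371, 0.2398, 0.0000.
spectral radius ρ = 0.8903; 0.8903 < 1, so it converges for any x₀.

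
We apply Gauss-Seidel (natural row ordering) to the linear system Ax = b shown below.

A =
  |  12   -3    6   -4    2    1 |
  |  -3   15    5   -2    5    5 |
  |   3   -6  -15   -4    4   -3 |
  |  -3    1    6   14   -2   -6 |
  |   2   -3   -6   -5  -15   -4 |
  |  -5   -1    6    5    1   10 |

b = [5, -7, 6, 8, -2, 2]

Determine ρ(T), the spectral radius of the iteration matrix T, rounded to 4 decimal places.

0.6331

Diagonal D = diag(12, 15, -15, 14, -15, 10); L, U strict lower/upper.
Gauss-Seidel: T = -(D+L)⁻¹U, row 0 first, T[0,2] = -(6)/(12) = -0.5000; later rows by forward substitution.
  T[0,:] = [+0.0000 +0.2500 -0.5000 +0.3333 -0.1667 -0.0833]
  T[1,:] = [+0.0000 +0.0500 -0.4333 +0.2000 -0.3667 -0.3500]
  T[2,:] = [+0.0000 +0.0300 +0.0733 -0.2800 +0.3800 -0.0767]
  T[3,:] = [+0.0000 +0.0371 -0.1076 +0.1771 -0.0295 +0.4686]
  T[4,:] = [+0.0000 -0.0010 +0.0265 +0.0574 -0.0910 -0.3333]
  T[5,:] = [+0.0000 +0.0935 -0.2862 +0.2604 -0.3241 -0.2316]
|eigenvalues of T|: 0.6331, 0.4225, 0.1707, 0.1707, 0.0543, 0.0000.
spectral radius ρ = 0.6331; 0.6331 < 1, so it converges for any x₀.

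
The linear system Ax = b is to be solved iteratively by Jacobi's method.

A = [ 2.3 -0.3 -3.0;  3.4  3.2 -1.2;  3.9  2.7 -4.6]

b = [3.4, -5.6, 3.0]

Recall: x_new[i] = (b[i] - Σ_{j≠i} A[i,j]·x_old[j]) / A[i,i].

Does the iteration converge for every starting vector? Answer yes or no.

no

Diagonal D = diag(2.3, 3.2, -4.6); L, U strict lower/upper.
Jacobi T = -D⁻¹(L+U): T[0,1] = -(-0.3)/(2.3) = +0.1304; T[0,0] = 0.
  T[0,:] = [+0.0000  +0.1304  +1.3043]
  T[1,:] = [-1.0625  +0.0000  +0.3750]
  T[2,:] = [+0.8478  +0.5870  +0.0000]
|roots of det(T-λI)|: 1.3296, 0.7620, 0.7620.
spectral radius ρ = 1.3296; 1.3296 > 1: divergent.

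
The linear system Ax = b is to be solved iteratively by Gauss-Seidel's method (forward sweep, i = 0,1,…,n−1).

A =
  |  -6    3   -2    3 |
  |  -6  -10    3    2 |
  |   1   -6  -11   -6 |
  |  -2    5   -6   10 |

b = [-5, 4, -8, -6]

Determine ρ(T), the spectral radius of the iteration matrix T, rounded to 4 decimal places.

0.8851

A = D + L + U where D = diag(-6, -10, -11, 10).
GS T = -(D+L)⁻¹U: row 0 first, T[0,1] = -(3)/(-6) = +0.5000; later rows by forward substitution.
  T[0,:] = [+0.0000 +0.5000 -0.3333 +0.5000]
  T[1,:] = [+0.0000 -0.3000 +0.5000 -0.1000]
  T[2,:] = [+0.0000 +0.2091 -0.3030 -0.4455]
  T[3,:] = [+0.0000 +0.3755 -0.4985 -0.1173]
|λ(T)| sorted: 0.8851, 0.1360, 0.1360, 0.0000.
ρ(T) = max|λ| = 0.8851; 0.8851 < 1: convergent.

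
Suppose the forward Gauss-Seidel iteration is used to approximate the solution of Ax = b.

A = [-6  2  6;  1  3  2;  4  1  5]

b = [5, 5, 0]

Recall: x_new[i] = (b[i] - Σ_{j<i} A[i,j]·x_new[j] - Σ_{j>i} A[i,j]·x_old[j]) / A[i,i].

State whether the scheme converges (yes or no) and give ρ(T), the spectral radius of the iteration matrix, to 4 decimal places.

yes, ρ = 0.9071

Let D = diag(-6, 3, 5); L, U the strict triangles.
T_GS = -(D+L)⁻¹U: row 0 first, T[0,1] = -(2)/(-6) = +0.3333; later rows by forward substitution.
  T[0,:] = [+0.0000, +0.3333, +1.0000]
  T[1,:] = [+0.0000, -0.1111, -1.0000]
  T[2,:] = [+0.0000, -0.2444, -0.6000]
|eigenvalues of T|: 0.9071, 0.1960, 0.0000.
ρ = 0.9071; 0.9071 < 1 ⇒ converges.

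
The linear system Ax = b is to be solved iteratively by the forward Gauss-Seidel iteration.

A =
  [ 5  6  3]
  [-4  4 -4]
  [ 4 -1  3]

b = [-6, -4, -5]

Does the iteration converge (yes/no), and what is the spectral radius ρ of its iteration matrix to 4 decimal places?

no, ρ = 1.4053

A = D + L + U where D = diag(5, 4, 3).
GS T = -(D+L)⁻¹U: row 0 first, T[0,2] = -(3)/(5) = -0.6000; later rows by forward substitution.
  T[0,:] = [+0.0000 -1.2000 -0.6000]
  T[1,:] = [+0.0000 -1.2000 +0.4000]
  T[2,:] = [+0.0000 +1.2000 +0.9333]
|λ(T)| sorted: 1.4053, 1.1386, 0.0000.
spectral radius ρ = 1.4053; 1.4053 > 1: divergent.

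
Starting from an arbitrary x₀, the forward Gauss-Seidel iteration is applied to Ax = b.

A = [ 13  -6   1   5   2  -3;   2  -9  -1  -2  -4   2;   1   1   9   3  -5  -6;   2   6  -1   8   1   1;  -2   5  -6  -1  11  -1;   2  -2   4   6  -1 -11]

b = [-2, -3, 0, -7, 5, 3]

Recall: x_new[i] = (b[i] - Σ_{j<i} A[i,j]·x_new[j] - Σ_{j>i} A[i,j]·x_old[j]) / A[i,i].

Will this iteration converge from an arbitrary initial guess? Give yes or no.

A = D + L + U where D = diag(13, -9, 9, 8, 11, -11).
Gauss-Seidel: T = -(D+L)⁻¹U, row 0 first, T[0,4] = -(2)/(13) = -0.1538; later rows by forward substitution.
  T[0,:] = [+0.0000  +0.4615  -0.0769  -0.3846  -0.1538  +0.2308]
  T[1,:] = [+0.0000  +0.1026  -0.1282  -0.3077  -0.4786  +0.2735]
  T[2,:] = [+0.0000  -0.0627  +0.0228  -0.2564  +0.6258  +0.6106]
  T[3,:] = [+0.0000  -0.2001  +0.1182  +0.2949  +0.3507  -0.3115]
  T[4,:] = [+0.0000  -0.0151  +0.0675  -0.0431  +0.5628  +0.3133]
  T[5,:] = [+0.0000  -0.0653  +0.0760  +0.0575  +0.4267  +0.0159]
|λ(T)| sorted: 0.8497, 0.3358, 0.1136, 0.0521, 0.0209, 0.0000.
ρ = 0.8497; 0.8497 < 1: convergent.

yes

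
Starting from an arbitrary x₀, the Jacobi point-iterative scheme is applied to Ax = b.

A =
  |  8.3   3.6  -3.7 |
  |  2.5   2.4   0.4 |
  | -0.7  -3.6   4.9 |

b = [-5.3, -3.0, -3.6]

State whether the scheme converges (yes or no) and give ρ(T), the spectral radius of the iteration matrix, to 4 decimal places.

yes, ρ = 0.8775

Diagonal D = diag(8.3, 2.4, 4.9); L, U strict lower/upper.
T_J = -D⁻¹(L+U): T[0,2] = -(-3.7)/(8.3) = +0.4458; T[0,0] = 0.
  T[0,:] = [+0.0000, -0.4337, +0.4458]
  T[1,:] = [-1.0417, +0.0000, -0.1667]
  T[2,:] = [+0.1429, +0.7347, +0.0000]
|λ(T)| sorted: 0.8775, 0.6140, 0.6140.
ρ = 0.8775; 0.8775 < 1, so it converges for any x₀.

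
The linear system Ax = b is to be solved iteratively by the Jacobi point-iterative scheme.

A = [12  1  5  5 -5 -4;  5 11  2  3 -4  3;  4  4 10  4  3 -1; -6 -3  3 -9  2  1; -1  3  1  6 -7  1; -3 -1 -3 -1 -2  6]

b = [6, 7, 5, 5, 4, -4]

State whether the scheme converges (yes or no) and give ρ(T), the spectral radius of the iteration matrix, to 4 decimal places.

Let D = diag(12, 11, 10, -9, -7, 6); L, U the strict triangles.
Jacobi T = -D⁻¹(L+U): T[0,3] = -(5)/(12) = -0.4167; T[0,0] = 0.
  T[0,:] = [+0.0000 -0.0833 -0.4167 -0.4167 +0.4167 +0.3333]
  T[1,:] = [-0.4545 +0.0000 -0.1818 -0.2727 +0.3636 -0.2727]
  T[2,:] = [-0.4000 -0.4000 +0.0000 -0.4000 -0.3000 +0.1000]
  T[3,:] = [-0.6667 -0.3333 +0.3333 +0.0000 +0.2222 +0.1111]
  T[4,:] = [-0.1429 +0.4286 +0.1429 +0.8571 +0.0000 +0.1429]
  T[5,:] = [+0.5000 +0.1667 +0.5000 +0.1667 +0.3333 +0.0000]
|λ(T)| sorted: 1.1908, 0.8650, 0.8650, 0.5729, 0.3655, 0.1394.
ρ(T) = max|λ| = 1.1908; 1.1908 > 1 ⇒ diverges.

no, ρ = 1.1908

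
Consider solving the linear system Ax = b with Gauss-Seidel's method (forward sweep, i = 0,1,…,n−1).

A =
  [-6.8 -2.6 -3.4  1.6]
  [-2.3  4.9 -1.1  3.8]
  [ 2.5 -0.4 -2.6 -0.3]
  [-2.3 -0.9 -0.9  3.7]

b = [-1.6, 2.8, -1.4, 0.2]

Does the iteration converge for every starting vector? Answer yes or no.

Split A = D + L + U, D = diag(-6.8, 4.9, -2.6, 3.7).
Gauss-Seidel: T = -(D+L)⁻¹U, row 0 first, T[0,3] = -(1.6)/(-6.8) = +0.2353; later rows by forward substitution.
  T[0,:] = [+0.0000  -0.3824  -0.5000  +0.2353]
  T[1,:] = [+0.0000  -0.1795  -0.0102  -0.6651]
  T[2,:] = [+0.0000  -0.3400  -0.4792  +0.2132]
  T[3,:] = [+0.0000  -0.3640  -0.4299  +0.0363]
eigenvalue magnitudes: 0.7358, 0.1644, 0.0509, 0.0000.
ρ = 0.7358; 0.7358 < 1, so it converges for any x₀.

yes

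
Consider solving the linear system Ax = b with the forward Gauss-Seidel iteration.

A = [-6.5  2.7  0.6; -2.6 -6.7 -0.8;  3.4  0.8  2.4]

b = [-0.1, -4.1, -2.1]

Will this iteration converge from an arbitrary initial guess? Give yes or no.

yes

Let D = diag(-6.5, -6.7, 2.4); L, U the strict triangles.
Gauss-Seidel: T = -(D+L)⁻¹U, row 0 first, T[0,1] = -(2.7)/(-6.5) = +0.4154; later rows by forward substitution.
  T[0,:] = [+0.0000  +0.4154  +0.0923]
  T[1,:] = [+0.0000  -0.1612  -0.1552]
  T[2,:] = [+0.0000  -0.5347  -0.0790]
|λ(T)| sorted: 0.4111, 0.1709, 0.0000.
ρ(T) = max|λ| = 0.4111; 0.4111 < 1, so it converges for any x₀.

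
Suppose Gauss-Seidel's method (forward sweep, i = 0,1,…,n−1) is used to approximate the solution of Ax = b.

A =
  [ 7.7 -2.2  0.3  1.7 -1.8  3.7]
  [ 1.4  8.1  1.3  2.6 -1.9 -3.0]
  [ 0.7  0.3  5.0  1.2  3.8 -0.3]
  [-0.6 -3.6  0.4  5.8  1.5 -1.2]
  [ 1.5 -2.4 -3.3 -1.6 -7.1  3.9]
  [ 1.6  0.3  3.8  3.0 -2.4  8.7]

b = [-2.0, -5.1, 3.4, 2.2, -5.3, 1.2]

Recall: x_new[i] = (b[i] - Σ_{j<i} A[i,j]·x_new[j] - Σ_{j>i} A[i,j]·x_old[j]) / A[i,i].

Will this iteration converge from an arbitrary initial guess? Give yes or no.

Write A = D+L+U with D = diag(7.7, 8.1, 5, 5.8, -7.1, 8.7).
Gauss-Seidel: T = -(D+L)⁻¹U, row 0 first, T[0,4] = -(-1.8)/(7.7) = +0.2338; later rows by forward substitution.
  T[0,:] = [+0.0000 +0.2857 -0.0390 -0.2208 +0.2338 -0.4805]
  T[1,:] = [+0.0000 -0.0494 -0.1538 -0.2828 +0.1942 +0.4534]
  T[2,:] = [+0.0000 -0.0370 +0.0147 -0.1921 -0.8044 +0.1001]
  T[3,:] = [+0.0000 +0.0015 -0.1005 -0.1851 -0.0584 +0.4317]
  T[4,:] = [+0.0000 +0.0939 +0.0596 +0.1800 +0.3708 +0.1507]
  T[5,:] = [+0.0000 -0.0093 +0.0571 +0.2478 +0.4241 -0.0783]
|λ(T)| sorted: 0.5714, 0.3340, 0.3340, 0.0672, 0.0672, 0.0000.
ρ(T) = max|λ| = 0.5714; 0.5714 < 1 ⇒ converges.

yes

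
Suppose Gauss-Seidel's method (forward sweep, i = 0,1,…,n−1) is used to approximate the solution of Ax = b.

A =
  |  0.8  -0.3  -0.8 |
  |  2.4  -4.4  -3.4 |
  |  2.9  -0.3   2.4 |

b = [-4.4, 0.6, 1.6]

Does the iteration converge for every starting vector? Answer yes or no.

no

Split A = D + L + U, D = diag(0.8, -4.4, 2.4).
GS T = -(D+L)⁻¹U: row 0 first, T[0,1] = -(-0.3)/(0.8) = +0.3750; later rows by forward substitution.
  T[0,:] = [+0.0000  +0.3750  +1.0000]
  T[1,:] = [+0.0000  +0.2045  -0.2273]
  T[2,:] = [+0.0000  -0.4276  -1.2367]
moduli |λ_i(T)| = 1.3013, 0.2691, 0.0000.
spectral radius ρ = 1.3013; 1.3013 > 1: divergent.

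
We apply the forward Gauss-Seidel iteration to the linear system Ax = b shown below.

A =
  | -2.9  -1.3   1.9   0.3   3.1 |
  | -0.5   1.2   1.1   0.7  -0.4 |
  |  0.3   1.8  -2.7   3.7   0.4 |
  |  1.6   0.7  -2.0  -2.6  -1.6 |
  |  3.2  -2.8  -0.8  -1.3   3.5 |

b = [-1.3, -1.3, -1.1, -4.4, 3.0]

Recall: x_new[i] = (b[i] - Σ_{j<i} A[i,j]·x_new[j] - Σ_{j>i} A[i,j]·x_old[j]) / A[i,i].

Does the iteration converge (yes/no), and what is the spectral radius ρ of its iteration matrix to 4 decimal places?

Split A = D + L + U, D = diag(-2.9, 1.2, -2.7, -2.6, 3.5).
GS T = -(D+L)⁻¹U: row 0 first, T[0,2] = -(1.9)/(-2.9) = +0.6552; later rows by forward substitution.
  T[0,:] = [+0.0000 -0.4483 +0.6552 +0.1034 +1.0690]
  T[1,:] = [+0.0000 -0.1868 -0.6437 -0.5402 +0.7787]
  T[2,:] = [+0.0000 -0.1743 -0.3563 +1.0217 +0.7861]
  T[3,:] = [+0.0000 -0.1920 +0.5040 -0.8677 -0.3526]
  T[4,:] = [+0.0000 +0.1492 -1.0082 -0.6155 -0.3056]
eigenvalue magnitudes: 1.2337, 0.7402, 0.7402, 0.4687, 0.0000.
spectral radius ρ = 1.2337; 1.2337 > 1 ⇒ diverges.

no, ρ = 1.2337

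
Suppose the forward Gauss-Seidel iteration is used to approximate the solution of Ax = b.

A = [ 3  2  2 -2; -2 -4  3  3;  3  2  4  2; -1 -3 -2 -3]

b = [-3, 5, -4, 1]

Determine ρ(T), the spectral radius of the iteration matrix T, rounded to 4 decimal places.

1.3171

Let D = diag(3, -4, 4, -3); L, U the strict triangles.
T_GS = -(D+L)⁻¹U: row 0 first, T[0,3] = -(-2)/(3) = +0.6667; later rows by forward substitution.
  T[0,:] = [+0.0000, -0.6667, -0.6667, +0.6667]
  T[1,:] = [+0.0000, +0.3333, +1.0833, +0.4167]
  T[2,:] = [+0.0000, +0.3333, -0.0417, -1.2083]
  T[3,:] = [+0.0000, -0.3333, -0.8333, +0.1667]
|eigenvalues of T|: 1.3171, 0.9271, 0.0682, 0.0000.
spectral radius ρ = 1.3171; 1.3171 > 1, so it fails to converge.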